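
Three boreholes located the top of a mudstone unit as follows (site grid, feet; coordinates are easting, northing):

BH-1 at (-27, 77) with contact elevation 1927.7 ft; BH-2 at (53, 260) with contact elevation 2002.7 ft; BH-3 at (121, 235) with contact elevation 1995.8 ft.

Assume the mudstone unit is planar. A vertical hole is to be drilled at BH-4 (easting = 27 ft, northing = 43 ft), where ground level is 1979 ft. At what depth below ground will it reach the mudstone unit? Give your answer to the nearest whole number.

62 ft

Let the plane be z = a·easting + b·northing + c.
BH-2−BH-1: 80a + 183b = 75;  BH-3−BH-1: 148a + 158b = 68.1.
Solving gives a = 0.04239, b = 0.39130.
Then c = 1927.7 − a·-27 − b·77 = 1898.71.
At (27, 43): z_contact = 1.1 + 16.8 + 1898.71 = 1916.7 ft.
Depth below ground = 1979 − 1916.7 = 62 ft.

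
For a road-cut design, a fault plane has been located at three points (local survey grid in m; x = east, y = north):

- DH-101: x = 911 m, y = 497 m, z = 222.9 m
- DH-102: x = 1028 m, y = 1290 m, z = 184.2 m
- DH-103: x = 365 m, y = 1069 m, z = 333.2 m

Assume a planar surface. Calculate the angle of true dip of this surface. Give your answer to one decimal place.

Two edge vectors: DH-101→DH-102 = (117, 793, -38.7), DH-101→DH-103 = (-546, 572, 110.3).
Normal n = (DH-101→DH-102) × (DH-101→DH-103) = (109604.3, 8225.1, 499902).
So ∂z/∂x = −n_x/n_z = −0.21925 and ∂z/∂y = −n_y/n_z = −0.01645.
Gradient magnitude |∇z| = √(a² + b²) = √(0.04807 + 0.00027) = 0.21987.
True dip = arctan(0.21987) = 12.4°, dipping toward E (azimuth ≈ 086°).

12.4°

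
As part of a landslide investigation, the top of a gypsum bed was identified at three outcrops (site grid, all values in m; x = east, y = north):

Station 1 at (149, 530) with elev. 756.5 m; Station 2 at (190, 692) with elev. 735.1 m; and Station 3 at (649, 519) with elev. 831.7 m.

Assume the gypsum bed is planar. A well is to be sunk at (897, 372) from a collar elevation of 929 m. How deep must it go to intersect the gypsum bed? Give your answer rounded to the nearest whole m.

36 m

Let the plane be z = a·x + b·y + c.
Station 2−Station 1: 41a + 162b = −21.4;  Station 3−Station 1: 500a − 11b = 75.2.
Solving gives a = 0.14668, b = −0.16922.
Then c = 756.5 − a·149 − b·530 = 824.33.
At (897, 372): z_contact = 131.6 − 63.0 + 824.33 = 893.0 m.
Depth below ground = 929 − 893.0 = 36 m.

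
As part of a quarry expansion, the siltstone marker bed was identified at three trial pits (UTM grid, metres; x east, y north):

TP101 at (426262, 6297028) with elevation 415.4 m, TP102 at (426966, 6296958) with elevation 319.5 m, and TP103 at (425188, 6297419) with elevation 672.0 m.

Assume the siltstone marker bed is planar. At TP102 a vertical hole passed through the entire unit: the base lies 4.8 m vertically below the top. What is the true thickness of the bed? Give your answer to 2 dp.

4.46 m

Two edge vectors: TP101→TP102 = (704, -70, -95.9), TP101→TP103 = (-1074, 391, 256.6).
Normal n = (TP101→TP102) × (TP101→TP103) = (19534.9, -77649.8, 200084).
So ∂z/∂x = −n_x/n_z = −0.09763 and ∂z/∂y = −n_y/n_z = 0.38809.
|∇z| = √(a²+b²) = 0.40018, so dip δ = arctan(0.40018) = 21.81°.
True thickness = vertical thickness × cos δ = 4.8 × cos 21.81° = 4.46 m.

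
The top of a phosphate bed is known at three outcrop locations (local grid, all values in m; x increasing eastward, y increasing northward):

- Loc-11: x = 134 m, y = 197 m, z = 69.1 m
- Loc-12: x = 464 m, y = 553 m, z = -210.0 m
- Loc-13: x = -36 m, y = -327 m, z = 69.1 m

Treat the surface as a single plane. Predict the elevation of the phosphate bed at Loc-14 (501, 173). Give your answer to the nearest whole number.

-419 m

Two edge vectors: Loc-11→Loc-12 = (330, 356, -279.1), Loc-11→Loc-13 = (-170, -524, 0).
Normal n = (Loc-11→Loc-12) × (Loc-11→Loc-13) = (-146248.4, 47447, -112400).
So ∂z/∂x = −n_x/n_z = −1.30114 and ∂z/∂y = −n_y/n_z = 0.42213.
Intercept c from Loc-11: 69.1 + 174.35 − 83.16 = 160.29.
At (501, 173): z = −651.9 + 73.0 + 160.29 = -418.6 m.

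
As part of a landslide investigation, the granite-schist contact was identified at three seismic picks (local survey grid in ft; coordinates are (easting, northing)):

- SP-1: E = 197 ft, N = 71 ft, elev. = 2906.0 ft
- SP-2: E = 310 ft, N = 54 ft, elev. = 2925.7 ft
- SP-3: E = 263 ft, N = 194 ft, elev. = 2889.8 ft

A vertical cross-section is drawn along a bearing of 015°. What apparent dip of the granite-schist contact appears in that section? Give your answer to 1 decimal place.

9.3°

Two edge vectors: SP-1→SP-2 = (113, -17, 19.7), SP-1→SP-3 = (66, 123, -16.2).
Normal n = (SP-1→SP-2) × (SP-1→SP-3) = (-2147.7, 3130.8, 15021).
So ∂z/∂E = −n_x/n_z = 0.14298 and ∂z/∂N = −n_y/n_z = −0.20843.
Unit vector along 015° is (sin 15°, cos 15°) = (0.2588, 0.9659).
Slope in that direction = a·(0.2588) + b·(0.9659) = −0.16432.
Apparent dip = arctan|0.16432| = 9.3° (true dip is 14.2°, so apparent ≤ true as expected).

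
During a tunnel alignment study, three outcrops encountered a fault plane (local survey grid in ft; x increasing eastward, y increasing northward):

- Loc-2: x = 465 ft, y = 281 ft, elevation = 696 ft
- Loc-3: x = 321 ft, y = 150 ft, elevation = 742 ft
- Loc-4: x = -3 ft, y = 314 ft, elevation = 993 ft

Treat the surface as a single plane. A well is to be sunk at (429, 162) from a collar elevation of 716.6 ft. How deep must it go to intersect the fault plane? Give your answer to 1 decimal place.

Let the plane be z = a·x + b·y + c.
Loc-3−Loc-2: −144a − 131b = 46;  Loc-4−Loc-2: −468a + 33b = 297.
Solving gives a = −0.61194, b = 0.32153.
Then c = 696 − a·465 − b·281 = 890.21.
At (429, 162): z_contact = −262.52 + 52.09 + 890.21 = 679.77 ft.
Depth below ground = 716.6 − 679.77 = 36.8 ft.

36.8 ft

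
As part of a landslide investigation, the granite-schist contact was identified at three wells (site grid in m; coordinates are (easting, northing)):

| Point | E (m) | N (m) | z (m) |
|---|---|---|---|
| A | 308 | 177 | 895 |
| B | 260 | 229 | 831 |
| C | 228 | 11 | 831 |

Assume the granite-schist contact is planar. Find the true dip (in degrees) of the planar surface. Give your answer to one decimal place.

Two edge vectors: A→B = (-48, 52, -64), A→C = (-80, -166, -64).
Normal n = (A→B) × (A→C) = (-13952, 2048, 12128).
So ∂z/∂E = −n_x/n_z = 1.15040 and ∂z/∂N = −n_y/n_z = −0.16887.
Gradient magnitude |∇z| = √(a² + b²) = √(1.32341 + 0.02852) = 1.16272.
True dip = arctan(1.16272) = 49.3°, dipping toward W (azimuth ≈ 278°).

49.3°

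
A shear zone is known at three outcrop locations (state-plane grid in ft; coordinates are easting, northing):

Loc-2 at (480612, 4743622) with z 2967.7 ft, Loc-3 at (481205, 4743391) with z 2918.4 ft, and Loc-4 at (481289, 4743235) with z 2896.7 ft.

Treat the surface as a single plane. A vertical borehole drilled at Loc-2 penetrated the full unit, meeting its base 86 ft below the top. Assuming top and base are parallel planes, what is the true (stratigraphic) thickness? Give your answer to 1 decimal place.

Let the plane be z = a·easting + b·northing + c.
Loc-3−Loc-2: 593a − 231b = −49.3;  Loc-4−Loc-2: 677a − 387b = −71.
Solving gives a = −0.03663, b = 0.11938.
|∇z| = √(a²+b²) = 0.12487, so dip δ = arctan(0.12487) = 7.12°.
True thickness = vertical thickness × cos δ = 86 × cos 7.12° = 85.3 ft.

85.3 ft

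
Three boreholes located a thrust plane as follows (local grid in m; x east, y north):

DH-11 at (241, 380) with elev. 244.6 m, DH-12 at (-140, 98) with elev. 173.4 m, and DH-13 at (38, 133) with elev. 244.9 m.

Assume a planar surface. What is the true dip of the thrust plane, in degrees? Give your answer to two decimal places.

31.85°

Two edge vectors: DH-11→DH-12 = (-381, -282, -71.2), DH-11→DH-13 = (-203, -247, 0.3).
Normal n = (DH-11→DH-12) × (DH-11→DH-13) = (-17671, 14567.9, 36861).
So ∂z/∂x = −n_x/n_z = 0.47940 and ∂z/∂y = −n_y/n_z = −0.39521.
Gradient magnitude |∇z| = √(a² + b²) = √(0.22982 + 0.15619) = 0.62130.
True dip = arctan(0.62130) = 31.85°, dipping toward NW (azimuth ≈ 310°).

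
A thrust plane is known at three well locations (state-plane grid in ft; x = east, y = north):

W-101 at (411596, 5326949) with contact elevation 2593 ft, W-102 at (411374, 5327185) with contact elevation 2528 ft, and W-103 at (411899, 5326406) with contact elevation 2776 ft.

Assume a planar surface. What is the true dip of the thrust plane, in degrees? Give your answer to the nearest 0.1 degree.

Two edge vectors: W-101→W-102 = (-222, 236, -65), W-101→W-103 = (303, -543, 183).
Normal n = (W-101→W-102) × (W-101→W-103) = (7893, 20931, 49038).
So ∂z/∂x = −n_x/n_z = −0.16096 and ∂z/∂y = −n_y/n_z = −0.42683.
Gradient magnitude |∇z| = √(a² + b²) = √(0.02591 + 0.18219) = 0.45617.
True dip = arctan(0.45617) = 24.5°, dipping toward NNE (azimuth ≈ 021°).

24.5°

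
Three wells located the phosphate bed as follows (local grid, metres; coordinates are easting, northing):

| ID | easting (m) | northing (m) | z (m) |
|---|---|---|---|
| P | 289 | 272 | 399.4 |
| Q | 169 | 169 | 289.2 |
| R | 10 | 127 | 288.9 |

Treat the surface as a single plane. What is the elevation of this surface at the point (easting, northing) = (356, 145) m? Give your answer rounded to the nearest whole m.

176 m

Let the plane be z = a·easting + b·northing + c.
Q−P: −120a − 103b = −110.2;  R−P: −279a − 145b = −110.5.
Solving gives a = −0.40553, b = 1.54237.
Then c = 399.4 − a·289 − b·272 = 97.07.
At (356, 145): z = −144.4 + 223.6 + 97.07 = 176.3 m.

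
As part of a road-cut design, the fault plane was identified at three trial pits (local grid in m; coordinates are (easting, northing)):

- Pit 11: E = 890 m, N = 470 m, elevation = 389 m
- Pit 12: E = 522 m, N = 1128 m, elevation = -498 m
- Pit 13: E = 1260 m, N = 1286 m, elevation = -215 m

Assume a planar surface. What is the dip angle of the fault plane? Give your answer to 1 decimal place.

49.6°

Let the plane be z = a·E + b·N + c.
Pit 12−Pit 11: −368a + 658b = −887;  Pit 13−Pit 11: 370a + 816b = −604.
Solving gives a = 0.60020, b = −1.01235.
Gradient magnitude |∇z| = √(a² + b²) = √(0.36025 + 1.02485) = 1.17690.
True dip = arctan(1.17690) = 49.6°, dipping toward NNW (azimuth ≈ 329°).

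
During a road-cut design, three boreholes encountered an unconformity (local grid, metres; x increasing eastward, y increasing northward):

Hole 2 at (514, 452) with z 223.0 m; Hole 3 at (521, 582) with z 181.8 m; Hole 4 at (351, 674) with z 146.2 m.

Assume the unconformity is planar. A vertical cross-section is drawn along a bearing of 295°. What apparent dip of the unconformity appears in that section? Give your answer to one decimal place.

Let the plane be z = a·x + b·y + c.
Hole 3−Hole 2: 7a + 130b = −41.2;  Hole 4−Hole 2: −163a + 222b = −76.8.
Solving gives a = 0.03683, b = −0.31891.
Unit vector along 295° is (sin 295°, cos 295°) = (-0.9063, 0.4226).
Slope in that direction = a·(-0.9063) + b·(0.4226) = −0.16815.
Apparent dip = arctan|0.16815| = 9.5° (true dip is 17.8°, so apparent ≤ true as expected).

9.5°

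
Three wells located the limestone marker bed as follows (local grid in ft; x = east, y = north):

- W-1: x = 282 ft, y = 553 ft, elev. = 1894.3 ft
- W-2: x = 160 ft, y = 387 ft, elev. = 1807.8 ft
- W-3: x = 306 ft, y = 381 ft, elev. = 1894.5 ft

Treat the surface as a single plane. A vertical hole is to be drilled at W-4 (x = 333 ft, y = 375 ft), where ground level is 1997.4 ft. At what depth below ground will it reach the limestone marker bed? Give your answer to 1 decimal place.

87.3 ft

Let the plane be z = a·x + b·y + c.
W-2−W-1: −122a − 166b = −86.5;  W-3−W-1: 24a − 172b = 0.2.
Solving gives a = 0.59721, b = 0.08217.
Then c = 1894.3 − a·282 − b·553 = 1680.45.
At (333, 375): z_contact = 198.87 + 30.81 + 1680.45 = 1910.13 ft.
Depth below ground = 1997.4 − 1910.13 = 87.3 ft.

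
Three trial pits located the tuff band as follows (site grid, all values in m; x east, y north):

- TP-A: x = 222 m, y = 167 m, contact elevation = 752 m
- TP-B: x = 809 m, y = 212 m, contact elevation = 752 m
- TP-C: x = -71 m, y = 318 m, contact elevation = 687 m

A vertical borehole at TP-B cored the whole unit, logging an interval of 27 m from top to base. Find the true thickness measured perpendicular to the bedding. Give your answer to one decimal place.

25.3 m

Let the plane be z = a·x + b·y + c.
TP-B−TP-A: 587a + 45b = 0;  TP-C−TP-A: −293a + 151b = −65.
Solving gives a = 0.02873, b = −0.37472.
|∇z| = √(a²+b²) = 0.37582, so dip δ = arctan(0.37582) = 20.60°.
True thickness = vertical thickness × cos δ = 27 × cos 20.60° = 25.3 m.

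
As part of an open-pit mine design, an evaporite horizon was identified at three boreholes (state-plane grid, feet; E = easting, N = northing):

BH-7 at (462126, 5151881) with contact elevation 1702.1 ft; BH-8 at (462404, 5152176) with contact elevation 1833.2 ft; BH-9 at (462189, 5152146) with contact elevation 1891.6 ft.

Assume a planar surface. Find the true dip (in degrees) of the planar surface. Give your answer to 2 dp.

41.77°

Two edge vectors: BH-7→BH-8 = (278, 295, 131.1), BH-7→BH-9 = (63, 265, 189.5).
Normal n = (BH-7→BH-8) × (BH-7→BH-9) = (21161, -44421.7, 55085).
So ∂z/∂E = −n_x/n_z = −0.38415 and ∂z/∂N = −n_y/n_z = 0.80642.
Gradient magnitude |∇z| = √(a² + b²) = √(0.14757 + 0.65031) = 0.89325.
True dip = arctan(0.89325) = 41.77°, dipping toward SSE (azimuth ≈ 155°).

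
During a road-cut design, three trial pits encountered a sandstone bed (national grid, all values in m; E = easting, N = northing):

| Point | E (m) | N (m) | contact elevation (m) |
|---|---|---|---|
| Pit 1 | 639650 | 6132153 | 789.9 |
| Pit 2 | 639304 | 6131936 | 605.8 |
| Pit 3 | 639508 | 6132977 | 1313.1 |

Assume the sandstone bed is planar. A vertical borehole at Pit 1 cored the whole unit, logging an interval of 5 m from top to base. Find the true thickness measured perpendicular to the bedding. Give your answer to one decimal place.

Two edge vectors: Pit 1→Pit 2 = (-346, -217, -184.1), Pit 1→Pit 3 = (-142, 824, 523.2).
Normal n = (Pit 1→Pit 2) × (Pit 1→Pit 3) = (38164, 207169.4, -315918).
So ∂z/∂E = −n_x/n_z = 0.12080 and ∂z/∂N = −n_y/n_z = 0.65577.
|∇z| = √(a²+b²) = 0.66680, so dip δ = arctan(0.66680) = 33.70°.
True thickness = vertical thickness × cos δ = 5 × cos 33.70° = 4.2 m.

4.2 m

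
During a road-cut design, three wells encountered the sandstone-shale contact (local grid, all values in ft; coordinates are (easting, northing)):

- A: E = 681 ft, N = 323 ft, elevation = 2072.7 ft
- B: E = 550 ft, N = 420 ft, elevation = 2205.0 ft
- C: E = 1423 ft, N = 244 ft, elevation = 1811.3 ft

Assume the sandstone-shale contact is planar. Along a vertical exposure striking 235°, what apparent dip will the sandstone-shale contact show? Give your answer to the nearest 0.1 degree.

21.6°

Let the plane be z = a·E + b·N + c.
B−A: −131a + 97b = 132.3;  C−A: 742a − 79b = −261.4.
Solving gives a = −0.24185, b = 1.03729.
Unit vector along 235° is (sin 235°, cos 235°) = (-0.8192, -0.5736).
Slope in that direction = a·(-0.8192) + b·(-0.5736) = −0.39685.
Apparent dip = arctan|0.39685| = 21.6° (true dip is 46.8°, so apparent ≤ true as expected).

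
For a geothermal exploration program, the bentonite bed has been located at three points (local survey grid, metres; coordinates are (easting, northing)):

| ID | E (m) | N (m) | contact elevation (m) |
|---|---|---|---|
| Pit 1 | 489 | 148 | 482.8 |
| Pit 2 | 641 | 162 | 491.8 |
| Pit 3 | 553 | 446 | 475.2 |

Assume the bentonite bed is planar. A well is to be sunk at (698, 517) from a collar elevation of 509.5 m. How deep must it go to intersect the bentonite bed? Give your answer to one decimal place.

Two edge vectors: Pit 1→Pit 2 = (152, 14, 9), Pit 1→Pit 3 = (64, 298, -7.6).
Normal n = (Pit 1→Pit 2) × (Pit 1→Pit 3) = (-2788.4, 1731.2, 44400).
So ∂z/∂E = −n_x/n_z = 0.06280 and ∂z/∂N = −n_y/n_z = −0.03899.
Intercept c from Pit 1: 482.8 − 30.71 + 5.77 = 457.86.
At (698, 517): z_contact = 43.84 − 20.16 + 457.86 = 481.54 m.
Depth below ground = 509.5 − 481.54 = 28.0 m.

28.0 m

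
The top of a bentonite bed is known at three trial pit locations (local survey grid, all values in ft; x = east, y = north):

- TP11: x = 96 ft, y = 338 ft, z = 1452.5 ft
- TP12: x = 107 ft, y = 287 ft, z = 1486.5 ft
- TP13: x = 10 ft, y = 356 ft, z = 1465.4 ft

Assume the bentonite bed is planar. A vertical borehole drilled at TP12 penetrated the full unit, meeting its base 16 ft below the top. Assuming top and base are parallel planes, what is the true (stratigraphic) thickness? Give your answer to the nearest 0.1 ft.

Two edge vectors: TP11→TP12 = (11, -51, 34), TP11→TP13 = (-86, 18, 12.9).
Normal n = (TP11→TP12) × (TP11→TP13) = (-1269.9, -3065.9, -4188).
So ∂z/∂x = −n_x/n_z = −0.30322 and ∂z/∂y = −n_y/n_z = −0.73207.
|∇z| = √(a²+b²) = 0.79238, so dip δ = arctan(0.79238) = 38.39°.
True thickness = vertical thickness × cos δ = 16 × cos 38.39° = 12.5 ft.

12.5 ft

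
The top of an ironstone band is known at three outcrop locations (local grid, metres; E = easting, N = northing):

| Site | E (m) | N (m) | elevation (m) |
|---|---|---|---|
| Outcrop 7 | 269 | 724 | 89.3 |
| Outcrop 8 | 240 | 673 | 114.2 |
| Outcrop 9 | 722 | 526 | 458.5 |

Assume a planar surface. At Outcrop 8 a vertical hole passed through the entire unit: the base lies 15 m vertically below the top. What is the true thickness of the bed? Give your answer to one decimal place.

11.1 m

Two edge vectors: Outcrop 7→Outcrop 8 = (-29, -51, 24.9), Outcrop 7→Outcrop 9 = (453, -198, 369.2).
Normal n = (Outcrop 7→Outcrop 8) × (Outcrop 7→Outcrop 9) = (-13899, 21986.5, 28845).
So ∂z/∂E = −n_x/n_z = 0.48185 and ∂z/∂N = −n_y/n_z = −0.76223.
|∇z| = √(a²+b²) = 0.90176, so dip δ = arctan(0.90176) = 42.04°.
True thickness = vertical thickness × cos δ = 15 × cos 42.04° = 11.1 m.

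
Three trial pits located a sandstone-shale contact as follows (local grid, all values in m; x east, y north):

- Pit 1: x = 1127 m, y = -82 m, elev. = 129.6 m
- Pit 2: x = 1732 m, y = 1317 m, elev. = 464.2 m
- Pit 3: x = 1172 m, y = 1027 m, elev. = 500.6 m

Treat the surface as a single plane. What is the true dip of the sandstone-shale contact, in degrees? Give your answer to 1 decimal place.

Let the plane be z = a·x + b·y + c.
Pit 2−Pit 1: 605a + 1399b = 334.6;  Pit 3−Pit 1: 45a + 1109b = 371.
Solving gives a = −0.24336, b = 0.34441.
Gradient magnitude |∇z| = √(a² + b²) = √(0.05922 + 0.11862) = 0.42171.
True dip = arctan(0.42171) = 22.9°, dipping toward SE (azimuth ≈ 145°).

22.9°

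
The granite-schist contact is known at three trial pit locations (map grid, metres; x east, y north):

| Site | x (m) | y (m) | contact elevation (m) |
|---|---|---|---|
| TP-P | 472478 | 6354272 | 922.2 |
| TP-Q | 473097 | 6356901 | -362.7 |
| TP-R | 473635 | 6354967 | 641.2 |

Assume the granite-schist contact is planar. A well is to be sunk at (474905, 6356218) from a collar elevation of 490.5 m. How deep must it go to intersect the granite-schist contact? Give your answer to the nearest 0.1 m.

403.1 m

Let the plane be z = a·x + b·y + c.
TP-Q−TP-P: 619a + 2629b = −1284.9;  TP-R−TP-P: 1157a + 695b = −281.
Solving gives a = 0.059067074, b = −0.502648353.
Then c = 922.2 − a·472478 − b·6354272 = 3166978.66.
At (474905, 6356218): z_contact = 28051.25 − 3194942.51 + 3166978.66 = 87.40 m.
Depth below ground = 490.5 − 87.40 = 403.1 m.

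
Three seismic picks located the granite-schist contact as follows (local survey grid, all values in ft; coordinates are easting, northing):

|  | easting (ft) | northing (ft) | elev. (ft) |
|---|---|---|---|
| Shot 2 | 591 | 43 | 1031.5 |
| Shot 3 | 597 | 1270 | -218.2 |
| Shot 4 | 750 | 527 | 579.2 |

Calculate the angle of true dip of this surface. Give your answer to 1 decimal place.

46.5°

Two edge vectors: Shot 2→Shot 3 = (6, 1227, -1249.7), Shot 2→Shot 4 = (159, 484, -452.3).
Normal n = (Shot 2→Shot 3) × (Shot 2→Shot 4) = (49882.7, -195988.5, -192189).
So ∂z/∂easting = −n_x/n_z = 0.25955 and ∂z/∂northing = −n_y/n_z = −1.01977.
Gradient magnitude |∇z| = √(a² + b²) = √(0.06737 + 1.03993) = 1.05228.
True dip = arctan(1.05228) = 46.5°, dipping toward NNW (azimuth ≈ 346°).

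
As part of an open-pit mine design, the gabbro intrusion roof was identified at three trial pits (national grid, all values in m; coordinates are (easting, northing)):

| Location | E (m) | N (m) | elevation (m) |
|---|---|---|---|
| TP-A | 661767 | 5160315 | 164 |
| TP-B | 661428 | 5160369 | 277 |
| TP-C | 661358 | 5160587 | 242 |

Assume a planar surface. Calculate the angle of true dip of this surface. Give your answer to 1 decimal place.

25.3°

Let the plane be z = a·E + b·N + c.
TP-B−TP-A: −339a + 54b = 113;  TP-C−TP-A: −409a + 272b = 78.
Solving gives a = −0.37826, b = −0.28201.
Gradient magnitude |∇z| = √(a² + b²) = √(0.14308 + 0.07953) = 0.47181.
True dip = arctan(0.47181) = 25.3°, dipping toward NE (azimuth ≈ 053°).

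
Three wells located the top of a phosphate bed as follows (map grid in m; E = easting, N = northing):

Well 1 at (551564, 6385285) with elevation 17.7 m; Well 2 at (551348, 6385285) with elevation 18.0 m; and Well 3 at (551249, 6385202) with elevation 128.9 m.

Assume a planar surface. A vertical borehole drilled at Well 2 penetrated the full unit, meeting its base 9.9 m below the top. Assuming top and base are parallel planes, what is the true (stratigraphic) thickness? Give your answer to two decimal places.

Two edge vectors: Well 1→Well 2 = (-216, 0, 0.3), Well 1→Well 3 = (-315, -83, 111.2).
Normal n = (Well 1→Well 2) × (Well 1→Well 3) = (24.9, 23924.7, 17928).
So ∂z/∂E = −n_x/n_z = −0.00139 and ∂z/∂N = −n_y/n_z = −1.33449.
|∇z| = √(a²+b²) = 1.33449, so dip δ = arctan(1.33449) = 53.15°.
True thickness = vertical thickness × cos δ = 9.9 × cos 53.15° = 5.94 m.

5.94 m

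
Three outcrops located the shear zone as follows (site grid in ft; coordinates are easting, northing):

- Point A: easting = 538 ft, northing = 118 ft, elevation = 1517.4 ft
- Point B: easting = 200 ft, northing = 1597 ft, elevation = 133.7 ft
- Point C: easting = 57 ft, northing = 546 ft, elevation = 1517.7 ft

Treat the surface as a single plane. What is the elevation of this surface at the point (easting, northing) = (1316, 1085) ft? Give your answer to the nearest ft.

Two edge vectors: Point A→Point B = (-338, 1479, -1383.7), Point A→Point C = (-481, 428, 0.3).
Normal n = (Point A→Point B) × (Point A→Point C) = (592667.3, 665661.1, 566735).
So ∂z/∂easting = −n_x/n_z = −1.04576 and ∂z/∂northing = −n_y/n_z = −1.17455.
Intercept c from Point A: 1517.4 + 562.62 + 138.60 = 2218.61.
At (1316, 1085): z = −1376.2 − 1274.4 + 2218.61 = -432.0 ft.

-432 ft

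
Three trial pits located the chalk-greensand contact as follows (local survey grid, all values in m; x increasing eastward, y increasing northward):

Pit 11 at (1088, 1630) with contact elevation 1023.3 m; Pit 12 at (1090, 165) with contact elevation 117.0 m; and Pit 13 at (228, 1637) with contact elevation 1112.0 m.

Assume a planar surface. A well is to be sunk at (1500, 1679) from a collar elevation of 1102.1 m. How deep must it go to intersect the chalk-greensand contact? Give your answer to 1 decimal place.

88.9 m

Let the plane be z = a·x + b·y + c.
Pit 12−Pit 11: 2a − 1465b = −906.3;  Pit 13−Pit 11: −860a + 7b = 88.7.
Solving gives a = −0.098105, b = 0.618501.
Then c = 1023.3 − a·1088 − b·1630 = 121.88.
At (1500, 1679): z_contact = −147.16 + 1038.46 + 121.88 = 1013.19 m.
Depth below ground = 1102.1 − 1013.19 = 88.9 m.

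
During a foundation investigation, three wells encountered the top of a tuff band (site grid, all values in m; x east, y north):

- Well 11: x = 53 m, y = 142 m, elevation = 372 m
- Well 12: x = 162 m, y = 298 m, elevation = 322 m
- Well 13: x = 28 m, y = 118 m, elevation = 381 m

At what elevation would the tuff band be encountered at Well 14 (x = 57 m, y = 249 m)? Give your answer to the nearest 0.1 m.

Let the plane be z = a·x + b·y + c.
Well 12−Well 11: 109a + 156b = −50;  Well 13−Well 11: −25a − 24b = 9.
Solving gives a = −0.15888, b = −0.20950.
Then c = 372 − a·53 − b·142 = 410.17.
At (57, 249): z = −9.1 − 52.2 + 410.17 = 348.9 m.

348.9 m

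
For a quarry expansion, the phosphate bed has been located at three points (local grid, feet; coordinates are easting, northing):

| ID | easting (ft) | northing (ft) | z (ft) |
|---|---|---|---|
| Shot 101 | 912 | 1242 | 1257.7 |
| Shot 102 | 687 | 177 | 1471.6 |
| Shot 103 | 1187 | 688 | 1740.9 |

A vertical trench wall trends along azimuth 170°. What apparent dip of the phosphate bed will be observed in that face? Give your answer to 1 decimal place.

Two edge vectors: Shot 101→Shot 102 = (-225, -1065, 213.9), Shot 101→Shot 103 = (275, -554, 483.2).
Normal n = (Shot 101→Shot 102) × (Shot 101→Shot 103) = (-396107.4, 167542.5, 417525).
So ∂z/∂easting = −n_x/n_z = 0.94870 and ∂z/∂northing = −n_y/n_z = −0.40128.
Unit vector along 170° is (sin 170°, cos 170°) = (0.1736, -0.9848).
Slope in that direction = a·(0.1736) + b·(-0.9848) = 0.55992.
Apparent dip = arctan|0.55992| = 29.2° (true dip is 45.8°, so apparent ≤ true as expected).

29.2°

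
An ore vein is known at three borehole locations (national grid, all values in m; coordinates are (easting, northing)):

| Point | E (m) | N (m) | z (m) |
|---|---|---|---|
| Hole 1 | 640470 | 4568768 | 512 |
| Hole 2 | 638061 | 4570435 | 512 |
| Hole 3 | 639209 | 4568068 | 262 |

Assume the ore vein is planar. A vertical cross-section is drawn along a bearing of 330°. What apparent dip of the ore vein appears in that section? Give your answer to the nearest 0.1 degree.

4.7°

Let the plane be z = a·E + b·N + c.
Hole 2−Hole 1: −2409a + 1667b = 0;  Hole 3−Hole 1: −1261a − 700b = −250.
Solving gives a = 0.11001, b = 0.15897.
Unit vector along 330° is (sin 330°, cos 330°) = (-0.5000, 0.8660).
Slope in that direction = a·(-0.5000) + b·(0.8660) = 0.08267.
Apparent dip = arctan|0.08267| = 4.7° (true dip is 10.9°, so apparent ≤ true as expected).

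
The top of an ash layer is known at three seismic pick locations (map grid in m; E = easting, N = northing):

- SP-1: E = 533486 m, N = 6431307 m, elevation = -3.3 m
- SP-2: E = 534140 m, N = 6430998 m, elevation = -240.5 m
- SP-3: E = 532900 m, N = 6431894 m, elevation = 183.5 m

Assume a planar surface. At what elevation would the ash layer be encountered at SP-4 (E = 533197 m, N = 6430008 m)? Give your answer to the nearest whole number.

221 m

Let the plane be z = a·E + b·N + c.
SP-2−SP-1: 654a − 309b = −237.2;  SP-3−SP-1: −586a + 587b = 186.8.
Solving gives a = −0.40190116, b = −0.08298821.
Then c = -3.3 − a·533486 − b·6431307 = 748127.97.
At (533197, 6430008): z = −214292.5 − 533614.8 + 748127.97 = 220.7 m.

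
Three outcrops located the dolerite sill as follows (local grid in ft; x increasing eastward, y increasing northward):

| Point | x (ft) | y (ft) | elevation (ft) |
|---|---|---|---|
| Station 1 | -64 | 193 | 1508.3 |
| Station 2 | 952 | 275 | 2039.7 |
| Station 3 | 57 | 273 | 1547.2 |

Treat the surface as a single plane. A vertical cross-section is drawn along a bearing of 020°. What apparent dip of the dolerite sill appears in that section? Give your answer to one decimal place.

Let the plane be z = a·x + b·y + c.
Station 2−Station 1: 1016a + 82b = 531.4;  Station 3−Station 1: 121a + 80b = 38.9.
Solving gives a = 0.55106, b = −0.34722.
Unit vector along 020° is (sin 20°, cos 20°) = (0.3420, 0.9397).
Slope in that direction = a·(0.3420) + b·(0.9397) = −0.13781.
Apparent dip = arctan|0.13781| = 7.8° (true dip is 33.1°, so apparent ≤ true as expected).

7.8°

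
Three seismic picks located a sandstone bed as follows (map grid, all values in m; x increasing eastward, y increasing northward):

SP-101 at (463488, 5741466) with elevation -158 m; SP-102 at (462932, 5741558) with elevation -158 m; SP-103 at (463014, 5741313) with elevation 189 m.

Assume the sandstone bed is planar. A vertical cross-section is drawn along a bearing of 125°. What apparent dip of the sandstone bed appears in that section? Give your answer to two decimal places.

33.30°

Let the plane be z = a·x + b·y + c.
SP-102−SP-101: −556a + 92b = 0;  SP-103−SP-101: −474a − 153b = 347.
Solving gives a = −0.24810, b = −1.49936.
Unit vector along 125° is (sin 125°, cos 125°) = (0.8192, -0.5736).
Slope in that direction = a·(0.8192) + b·(-0.5736) = 0.65677.
Apparent dip = arctan|0.65677| = 33.30° (true dip is 56.7°, so apparent ≤ true as expected).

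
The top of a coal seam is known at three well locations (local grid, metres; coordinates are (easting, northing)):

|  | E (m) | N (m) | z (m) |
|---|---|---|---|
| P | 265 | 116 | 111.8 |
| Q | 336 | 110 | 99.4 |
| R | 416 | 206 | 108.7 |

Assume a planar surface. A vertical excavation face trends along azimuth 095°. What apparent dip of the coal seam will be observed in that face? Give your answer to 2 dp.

9.91°

Two edge vectors: P→Q = (71, -6, -12.4), P→R = (151, 90, -3.1).
Normal n = (P→Q) × (P→R) = (1134.6, -1652.3, 7296).
So ∂z/∂E = −n_x/n_z = −0.15551 and ∂z/∂N = −n_y/n_z = 0.22647.
Unit vector along 095° is (sin 95°, cos 95°) = (0.9962, -0.0872).
Slope in that direction = a·(0.9962) + b·(-0.0872) = −0.17466.
Apparent dip = arctan|0.17466| = 9.91° (true dip is 15.4°, so apparent ≤ true as expected).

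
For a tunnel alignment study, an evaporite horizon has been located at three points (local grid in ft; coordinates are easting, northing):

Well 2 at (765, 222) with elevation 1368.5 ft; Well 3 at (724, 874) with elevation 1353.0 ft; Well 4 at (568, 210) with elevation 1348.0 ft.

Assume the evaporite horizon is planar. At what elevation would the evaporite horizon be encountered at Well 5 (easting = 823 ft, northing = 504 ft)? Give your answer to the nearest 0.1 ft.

1369.8 ft

Let the plane be z = a·easting + b·northing + c.
Well 3−Well 2: −41a + 652b = −15.5;  Well 4−Well 2: −197a − 12b = −20.5.
Solving gives a = 0.10511, b = −0.01716.
Then c = 1368.5 − a·765 − b·222 = 1291.90.
At (823, 504): z = 86.5 − 8.7 + 1291.90 = 1369.8 ft.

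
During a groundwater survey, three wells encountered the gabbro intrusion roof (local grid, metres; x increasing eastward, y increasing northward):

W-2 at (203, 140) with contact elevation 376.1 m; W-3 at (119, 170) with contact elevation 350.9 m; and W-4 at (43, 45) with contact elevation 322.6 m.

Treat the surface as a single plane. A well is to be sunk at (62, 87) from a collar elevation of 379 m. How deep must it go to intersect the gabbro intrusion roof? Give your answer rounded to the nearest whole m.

49 m

Two edge vectors: W-2→W-3 = (-84, 30, -25.2), W-2→W-4 = (-160, -95, -53.5).
Normal n = (W-2→W-3) × (W-2→W-4) = (-3999, -462, 12780).
So ∂z/∂x = −n_x/n_z = 0.31291 and ∂z/∂y = −n_y/n_z = 0.03615.
Intercept c from W-2: 376.1 − 63.52 − 5.06 = 307.52.
At (62, 87): z_contact = 19.4 + 3.1 + 307.52 = 330.1 m.
Depth below ground = 379 − 330.1 = 49 m.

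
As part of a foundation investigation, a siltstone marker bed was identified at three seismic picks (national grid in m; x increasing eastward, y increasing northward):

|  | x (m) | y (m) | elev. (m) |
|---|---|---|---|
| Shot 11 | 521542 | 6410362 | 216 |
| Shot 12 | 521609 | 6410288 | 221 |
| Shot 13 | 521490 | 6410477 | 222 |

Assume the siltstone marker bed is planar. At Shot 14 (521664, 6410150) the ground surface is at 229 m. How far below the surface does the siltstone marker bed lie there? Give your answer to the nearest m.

17 m

Two edge vectors: Shot 11→Shot 12 = (67, -74, 5), Shot 11→Shot 13 = (-52, 115, 6).
Normal n = (Shot 11→Shot 12) × (Shot 11→Shot 13) = (-1019, -662, 3857).
So ∂z/∂x = −n_x/n_z = 0.26419497 and ∂z/∂y = −n_y/n_z = 0.17163599.
Intercept c from Shot 11: 216 − 137788.77 − 1100248.81 = −1237821.58.
At (521664, 6410150): z_contact = 137821.0 + 1100212.4 − 1237821.58 = 211.8 m.
Depth below ground = 229 − 211.8 = 17 m.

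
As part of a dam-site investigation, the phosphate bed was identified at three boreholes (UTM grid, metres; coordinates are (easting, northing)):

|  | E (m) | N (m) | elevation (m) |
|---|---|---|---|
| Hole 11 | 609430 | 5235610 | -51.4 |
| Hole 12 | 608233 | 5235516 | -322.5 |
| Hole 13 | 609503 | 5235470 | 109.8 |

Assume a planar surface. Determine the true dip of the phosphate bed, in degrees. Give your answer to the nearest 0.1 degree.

Two edge vectors: Hole 11→Hole 12 = (-1197, -94, -271.1), Hole 11→Hole 13 = (73, -140, 161.2).
Normal n = (Hole 11→Hole 12) × (Hole 11→Hole 13) = (-53106.8, 173166.1, 174442).
So ∂z/∂E = −n_x/n_z = 0.30444 and ∂z/∂N = −n_y/n_z = −0.99269.
Gradient magnitude |∇z| = √(a² + b²) = √(0.09268 + 0.98543) = 1.03832.
True dip = arctan(1.03832) = 46.1°, dipping toward NNW (azimuth ≈ 343°).

46.1°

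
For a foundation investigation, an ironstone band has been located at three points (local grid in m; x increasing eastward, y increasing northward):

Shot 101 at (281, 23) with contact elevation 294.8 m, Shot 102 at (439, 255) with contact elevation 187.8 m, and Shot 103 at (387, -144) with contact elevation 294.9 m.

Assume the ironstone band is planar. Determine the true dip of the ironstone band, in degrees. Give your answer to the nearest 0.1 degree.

Two edge vectors: Shot 101→Shot 102 = (158, 232, -107), Shot 101→Shot 103 = (106, -167, 0.1).
Normal n = (Shot 101→Shot 102) × (Shot 101→Shot 103) = (-17845.8, -11357.8, -50978).
So ∂z/∂x = −n_x/n_z = −0.35007 and ∂z/∂y = −n_y/n_z = −0.22280.
Gradient magnitude |∇z| = √(a² + b²) = √(0.12255 + 0.04964) = 0.41495.
True dip = arctan(0.41495) = 22.5°, dipping toward ENE (azimuth ≈ 058°).

22.5°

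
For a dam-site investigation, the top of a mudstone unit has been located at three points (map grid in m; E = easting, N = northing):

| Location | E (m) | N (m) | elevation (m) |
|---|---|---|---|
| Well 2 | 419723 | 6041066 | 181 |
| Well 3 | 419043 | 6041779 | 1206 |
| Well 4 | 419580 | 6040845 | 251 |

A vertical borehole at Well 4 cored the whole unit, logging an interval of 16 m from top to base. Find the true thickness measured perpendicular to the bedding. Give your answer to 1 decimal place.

Two edge vectors: Well 2→Well 3 = (-680, 713, 1025), Well 2→Well 4 = (-143, -221, 70).
Normal n = (Well 2→Well 3) × (Well 2→Well 4) = (276435, -98975, 252239).
So ∂z/∂E = −n_x/n_z = −1.09592 and ∂z/∂N = −n_y/n_z = 0.39239.
|∇z| = √(a²+b²) = 1.16405, so dip δ = arctan(1.16405) = 49.34°.
True thickness = vertical thickness × cos δ = 16 × cos 49.34° = 10.4 m.

10.4 m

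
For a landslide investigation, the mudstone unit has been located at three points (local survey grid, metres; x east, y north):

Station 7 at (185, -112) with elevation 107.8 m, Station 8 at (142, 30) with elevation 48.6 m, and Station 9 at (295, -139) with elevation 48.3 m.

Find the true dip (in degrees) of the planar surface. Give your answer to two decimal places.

Let the plane be z = a·x + b·y + c.
Station 8−Station 7: −43a + 142b = −59.2;  Station 9−Station 7: 110a − 27b = −59.5.
Solving gives a = −0.69489, b = −0.62733.
Gradient magnitude |∇z| = √(a² + b²) = √(0.48287 + 0.39354) = 0.93617.
True dip = arctan(0.93617) = 43.11°, dipping toward NE (azimuth ≈ 048°).

43.11°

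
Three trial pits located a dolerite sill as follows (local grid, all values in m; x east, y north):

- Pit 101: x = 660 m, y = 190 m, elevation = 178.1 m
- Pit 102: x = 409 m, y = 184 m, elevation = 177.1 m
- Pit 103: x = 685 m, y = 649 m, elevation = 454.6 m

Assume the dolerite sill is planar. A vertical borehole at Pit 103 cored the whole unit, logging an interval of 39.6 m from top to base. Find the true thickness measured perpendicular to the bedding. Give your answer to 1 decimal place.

Two edge vectors: Pit 101→Pit 102 = (-251, -6, -1), Pit 101→Pit 103 = (25, 459, 276.5).
Normal n = (Pit 101→Pit 102) × (Pit 101→Pit 103) = (-1200, 69376.5, -115059).
So ∂z/∂x = −n_x/n_z = −0.01043 and ∂z/∂y = −n_y/n_z = 0.60296.
|∇z| = √(a²+b²) = 0.60305, so dip δ = arctan(0.60305) = 31.09°.
True thickness = vertical thickness × cos δ = 39.6 × cos 31.09° = 33.9 m.

33.9 m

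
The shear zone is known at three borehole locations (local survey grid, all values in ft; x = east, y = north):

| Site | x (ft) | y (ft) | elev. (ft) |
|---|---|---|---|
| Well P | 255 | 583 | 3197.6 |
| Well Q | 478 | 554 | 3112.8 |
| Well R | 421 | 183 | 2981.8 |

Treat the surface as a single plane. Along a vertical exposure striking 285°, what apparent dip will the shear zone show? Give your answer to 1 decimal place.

22.8°

Let the plane be z = a·x + b·y + c.
Well Q−Well P: 223a − 29b = −84.8;  Well R−Well P: 166a − 400b = −215.8.
Solving gives a = −0.32780, b = 0.40346.
Unit vector along 285° is (sin 285°, cos 285°) = (-0.9659, 0.2588).
Slope in that direction = a·(-0.9659) + b·(0.2588) = 0.42106.
Apparent dip = arctan|0.42106| = 22.8° (true dip is 27.5°, so apparent ≤ true as expected).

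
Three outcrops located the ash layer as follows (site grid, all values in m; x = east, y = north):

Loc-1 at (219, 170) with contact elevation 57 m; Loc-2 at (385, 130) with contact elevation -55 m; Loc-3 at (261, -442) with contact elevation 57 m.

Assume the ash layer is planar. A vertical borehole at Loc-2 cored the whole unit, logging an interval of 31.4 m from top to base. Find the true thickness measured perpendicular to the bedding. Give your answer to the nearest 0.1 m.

25.9 m

Let the plane be z = a·x + b·y + c.
Loc-2−Loc-1: 166a − 40b = −112;  Loc-3−Loc-1: 42a − 612b = 0.
Solving gives a = −0.68604, b = −0.04708.
|∇z| = √(a²+b²) = 0.68766, so dip δ = arctan(0.68766) = 34.51°.
True thickness = vertical thickness × cos δ = 31.4 × cos 34.51° = 25.9 m.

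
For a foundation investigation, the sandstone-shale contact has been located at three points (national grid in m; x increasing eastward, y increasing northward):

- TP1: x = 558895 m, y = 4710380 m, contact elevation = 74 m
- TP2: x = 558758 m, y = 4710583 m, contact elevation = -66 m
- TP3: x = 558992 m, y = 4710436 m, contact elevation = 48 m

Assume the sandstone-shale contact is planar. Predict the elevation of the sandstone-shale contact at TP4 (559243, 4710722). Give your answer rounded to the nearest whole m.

-108 m

Let the plane be z = a·x + b·y + c.
TP2−TP1: −137a + 203b = −140;  TP3−TP1: 97a + 56b = −26.
Solving gives a = 0.09363008, b = −0.62646640.
Then c = 74 − a·558895 − b·4710380 = 2898639.40.
At (559243, 4710722): z = 52362.0 − 2951109.0 + 2898639.40 = -107.7 m.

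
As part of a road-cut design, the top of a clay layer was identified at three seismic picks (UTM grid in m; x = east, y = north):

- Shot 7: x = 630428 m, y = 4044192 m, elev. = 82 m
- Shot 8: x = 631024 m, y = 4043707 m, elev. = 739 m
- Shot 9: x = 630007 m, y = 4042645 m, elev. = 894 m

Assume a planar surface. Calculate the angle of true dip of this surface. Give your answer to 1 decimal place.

41.1°

Let the plane be z = a·x + b·y + c.
Shot 8−Shot 7: 596a − 485b = 657;  Shot 9−Shot 7: −421a − 1547b = 812.
Solving gives a = 0.55280, b = −0.67533.
Gradient magnitude |∇z| = √(a² + b²) = √(0.30559 + 0.45606) = 0.87273.
True dip = arctan(0.87273) = 41.1°, dipping toward NW (azimuth ≈ 321°).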